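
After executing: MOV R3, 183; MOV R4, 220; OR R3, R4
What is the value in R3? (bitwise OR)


Register state trace:
  MOV R3, 183  → R3 = 183 (0b10110111)
  MOV R4, 220  → R4 = 220 (0b11011100)
  OR R3, R4   → R3 = 183 OR 220 = 255 (0b11111111)
Final: R3 = 255

255


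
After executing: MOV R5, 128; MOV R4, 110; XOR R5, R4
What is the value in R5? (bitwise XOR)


Register state trace:
  MOV R5, 128  → R5 = 128 (0b10000000)
  MOV R4, 110  → R4 = 110 (0b01101110)
  XOR R5, R4  → R5 = 128 XOR 110 = 238 (0b11101110)
Final: R5 = 238

238


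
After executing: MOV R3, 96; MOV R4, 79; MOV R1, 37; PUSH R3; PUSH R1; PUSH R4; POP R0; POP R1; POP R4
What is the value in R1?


Stack trace (top is rightmost):
  MOV R3, 96  → R3 = 96
  MOV R4, 79  → R4 = 79
  MOV R1, 37  → R1 = 37
  PUSH R3  → stack: [96]
  PUSH R1  → stack: [96, 37]
  PUSH R4  → stack: [96, 37, 79]
  POP R0  → R0 = 79, stack: [96, 37]
  POP R1  → R1 = 37, stack: [96]
  POP R4  → R4 = 96, stack: []
Final: R1 = 37

37


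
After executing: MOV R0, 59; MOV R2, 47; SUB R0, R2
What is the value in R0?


Register state trace:
  MOV R0, 59  → R0 = 59
  MOV R2, 47  → R2 = 47
  SUB R0, R2  → R0 = 59 - 47 = 12
Final: R0 = 12

12


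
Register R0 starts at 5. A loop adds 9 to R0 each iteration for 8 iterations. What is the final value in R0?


Starting value: R0 = 5
  Iter 1: R0 = 5 + 9 = 14
  Iter 2: R0 = 14 + 9 = 23
  Iter 3: R0 = 23 + 9 = 32
  Iter 4: R0 = 32 + 9 = 41
  Iter 5: R0 = 41 + 9 = 50
  Iter 6: R0 = 50 + 9 = 59
  Iter 7: R0 = 59 + 9 = 68
  Iter 8: R0 = 68 + 9 = 77
Final: R0 = 77

77


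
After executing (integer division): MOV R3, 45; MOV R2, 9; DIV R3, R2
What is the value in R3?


Register state trace:
  MOV R3, 45  → R3 = 45
  MOV R2, 9  → R2 = 9
  DIV R3, R2  → R3 = 45 // 9 = 5
Final: R3 = 5

5


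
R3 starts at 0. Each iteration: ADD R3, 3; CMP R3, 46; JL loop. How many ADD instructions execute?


Loop trace (R3 starts at 0, target 46, step 3):
  ADD #1: R3 = 0 + 3 = 3  → 3 < 46, loop
  ADD #2: R3 = 3 + 3 = 6  → 6 < 46, loop
  ADD #3: R3 = 6 + 3 = 9  → 9 < 46, loop
  ADD #4: R3 = 9 + 3 = 12  → 12 < 46, loop
  ADD #5: R3 = 12 + 3 = 15  → 15 < 46, loop
  ADD #6: R3 = 15 + 3 = 18  → 18 < 46, loop
  ADD #7: R3 = 18 + 3 = 21  → 21 < 46, loop
  ADD #8: R3 = 21 + 3 = 24  → 24 < 46, loop
  ADD #9: R3 = 24 + 3 = 27  → 27 < 46, loop
  ADD #10: R3 = 27 + 3 = 30  → 30 < 46, loop
  ADD #11: R3 = 30 + 3 = 33  → 33 < 46, loop
  ADD #12: R3 = 33 + 3 = 36  → 36 < 46, loop
  ADD #13: R3 = 36 + 3 = 39  → 39 < 46, loop
  ADD #14: R3 = 39 + 3 = 42  → 42 < 46, loop
  ADD #15: R3 = 42 + 3 = 45  → 45 < 46, loop
  ADD #16: R3 = 45 + 3 = 48  → 48 >= 46, exit
Total ADD instructions: 16

16


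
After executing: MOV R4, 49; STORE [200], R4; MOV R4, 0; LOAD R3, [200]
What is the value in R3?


Register and memory trace:
  MOV R4, 49  → R4 = 49
  STORE [200], R4  → mem[200] = 49
  MOV R4, 0  → R4 = 0
  LOAD R3, [200]  → R3 = mem[200] = 49
Final: R3 = 49

49


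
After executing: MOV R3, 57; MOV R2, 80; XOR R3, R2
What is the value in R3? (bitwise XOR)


Register state trace:
  MOV R3, 57  → R3 = 57 (0b00111001)
  MOV R2, 80  → R2 = 80 (0b01010000)
  XOR R3, R2  → R3 = 57 XOR 80 = 105 (0b01101001)
Final: R3 = 105

105


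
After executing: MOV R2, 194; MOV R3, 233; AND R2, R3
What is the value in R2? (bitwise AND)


Register state trace:
  MOV R2, 194  → R2 = 194 (0b11000010)
  MOV R3, 233  → R3 = 233 (0b11101001)
  AND R2, R3  → R2 = 194 AND 233 = 192 (0b11000000)
Final: R2 = 192

192


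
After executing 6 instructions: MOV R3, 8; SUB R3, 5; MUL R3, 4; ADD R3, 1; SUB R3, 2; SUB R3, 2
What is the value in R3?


Register state trace:
  MOV R3, 8  → R3 = 8
  SUB R3, 5  → R3 = 8 - 5 = 3
  MUL R3, 4  → R3 = 3 * 4 = 12
  ADD R3, 1  → R3 = 12 + 1 = 13
  SUB R3, 2  → R3 = 13 - 2 = 11
  SUB R3, 2  → R3 = 11 - 2 = 9
Final: R3 = 9

9


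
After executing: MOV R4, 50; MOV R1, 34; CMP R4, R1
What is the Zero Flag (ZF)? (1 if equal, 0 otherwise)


Register state trace:
  MOV R4, 50  → R4 = 50
  MOV R1, 34  → R1 = 34
  CMP R4, R1  → computes 50 - 34 = 16
  Result is nonzero, so values are not equal
ZF = 0

0


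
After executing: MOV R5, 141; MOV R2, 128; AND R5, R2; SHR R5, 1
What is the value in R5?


Register state trace:
  MOV R5, 141  → R5 = 141 (0b10001101)
  MOV R2, 128  → R2 = 128 (0b10000000)
  AND R5, R2  → R5 = 141 AND 128 = 128 (0b10000000)
  SHR R5, 1  → R5 = 128 >> 1 = 64
Final: R5 = 64

64


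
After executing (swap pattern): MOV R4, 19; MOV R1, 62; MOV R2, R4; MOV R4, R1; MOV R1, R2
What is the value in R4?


Register state trace (swap pattern):
  MOV R4, 19  → R4 = 19
  MOV R1, 62  → R1 = 62
  MOV R2, R4  → R2 = 19  (save R4)
  MOV R4, R1  → R4 = 62  (R4 gets R1's value)
  MOV R1, R2  → R1 = 19  (R1 gets saved value)
Final: R4 = 62

62


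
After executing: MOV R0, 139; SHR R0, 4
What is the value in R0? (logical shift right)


Register state trace:
  MOV R0, 139  → R0 = 139
  SHR R0, 4  → R0 = 139 >> 4 = 139 // 2^4 = 8
Final: R0 = 8

8


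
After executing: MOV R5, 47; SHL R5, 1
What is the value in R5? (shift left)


Register state trace:
  MOV R5, 47  → R5 = 47
  SHL R5, 1  → R5 = 47 << 1 = 47 * 2^1 = 94
Final: R5 = 94

94


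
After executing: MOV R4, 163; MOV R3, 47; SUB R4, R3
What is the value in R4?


Register state trace:
  MOV R4, 163  → R4 = 163
  MOV R3, 47  → R3 = 47
  SUB R4, R3  → R4 = 163 - 47 = 116
Final: R4 = 116

116


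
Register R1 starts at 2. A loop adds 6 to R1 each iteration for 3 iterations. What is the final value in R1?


Starting value: R1 = 2
  Iter 1: R1 = 2 + 6 = 8
  Iter 2: R1 = 8 + 6 = 14
  Iter 3: R1 = 14 + 6 = 20
Final: R1 = 20

20


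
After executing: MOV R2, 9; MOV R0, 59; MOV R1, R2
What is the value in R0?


Register state trace:
  MOV R2, 9  → R2 = 9
  MOV R0, 59  → R0 = 59
  MOV R1, R2  → R1 = 9
Final: R0 = 59

59


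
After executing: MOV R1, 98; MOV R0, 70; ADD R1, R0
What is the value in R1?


Register state trace:
  MOV R1, 98  → R1 = 98
  MOV R0, 70  → R0 = 70
  ADD R1, R0  → R1 = 98 + 70 = 168
Final: R1 = 168

168


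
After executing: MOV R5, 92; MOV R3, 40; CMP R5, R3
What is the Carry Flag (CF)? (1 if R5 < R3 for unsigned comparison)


Register state trace:
  MOV R5, 92  → R5 = 92
  MOV R3, 40  → R3 = 40
  CMP R5, R3  → unsigned 92 - 40: no borrow
  92 >= 40, so CF = 0
CF = 0

0


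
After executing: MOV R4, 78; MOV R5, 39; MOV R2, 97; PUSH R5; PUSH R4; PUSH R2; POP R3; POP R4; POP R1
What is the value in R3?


Stack trace (top is rightmost):
  MOV R4, 78  → R4 = 78
  MOV R5, 39  → R5 = 39
  MOV R2, 97  → R2 = 97
  PUSH R5  → stack: [39]
  PUSH R4  → stack: [39, 78]
  PUSH R2  → stack: [39, 78, 97]
  POP R3  → R3 = 97, stack: [39, 78]
  POP R4  → R4 = 78, stack: [39]
  POP R1  → R1 = 39, stack: []
Final: R3 = 97

97


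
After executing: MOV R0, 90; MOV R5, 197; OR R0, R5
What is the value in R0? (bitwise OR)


Register state trace:
  MOV R0, 90  → R0 = 90 (0b01011010)
  MOV R5, 197  → R5 = 197 (0b11000101)
  OR R0, R5   → R0 = 90 OR 197 = 223 (0b11011111)
Final: R0 = 223

223


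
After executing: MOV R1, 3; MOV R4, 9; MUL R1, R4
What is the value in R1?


Register state trace:
  MOV R1, 3  → R1 = 3
  MOV R4, 9  → R4 = 9
  MUL R1, R4  → R1 = 3 * 9 = 27
Final: R1 = 27

27


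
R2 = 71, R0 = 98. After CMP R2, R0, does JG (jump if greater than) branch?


Trace:
  R2 = 71, R0 = 98
  CMP R2, R0  → compares 71 vs 98
  JG checks: is 71 greater than 98?
  71 < 98, so condition is false
Branch taken: No

No


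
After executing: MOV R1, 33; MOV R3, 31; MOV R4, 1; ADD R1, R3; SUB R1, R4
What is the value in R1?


Register state trace:
  MOV R1, 33  → R1 = 33
  MOV R3, 31  → R3 = 31
  MOV R4, 1  → R4 = 1
  ADD R1, R3  → R1 = 33 + 31 = 64
  SUB R1, R4  → R1 = 64 - 1 = 63
Final: R1 = 63

63


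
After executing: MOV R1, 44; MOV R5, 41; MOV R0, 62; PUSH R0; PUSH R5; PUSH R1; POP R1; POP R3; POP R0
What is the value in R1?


Stack trace (top is rightmost):
  MOV R1, 44  → R1 = 44
  MOV R5, 41  → R5 = 41
  MOV R0, 62  → R0 = 62
  PUSH R0  → stack: [62]
  PUSH R5  → stack: [62, 41]
  PUSH R1  → stack: [62, 41, 44]
  POP R1  → R1 = 44, stack: [62, 41]
  POP R3  → R3 = 41, stack: [62]
  POP R0  → R0 = 62, stack: []
Final: R1 = 44

44


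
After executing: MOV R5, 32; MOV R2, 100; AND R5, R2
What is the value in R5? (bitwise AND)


Register state trace:
  MOV R5, 32  → R5 = 32 (0b00100000)
  MOV R2, 100  → R2 = 100 (0b01100100)
  AND R5, R2  → R5 = 32 AND 100 = 32 (0b00100000)
Final: R5 = 32

32


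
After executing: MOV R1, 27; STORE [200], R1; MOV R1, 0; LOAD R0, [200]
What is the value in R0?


Register and memory trace:
  MOV R1, 27  → R1 = 27
  STORE [200], R1  → mem[200] = 27
  MOV R1, 0  → R1 = 0
  LOAD R0, [200]  → R0 = mem[200] = 27
Final: R0 = 27

27


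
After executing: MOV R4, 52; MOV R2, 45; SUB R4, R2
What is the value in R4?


Register state trace:
  MOV R4, 52  → R4 = 52
  MOV R2, 45  → R2 = 45
  SUB R4, R2  → R4 = 52 - 45 = 7
Final: R4 = 7

7


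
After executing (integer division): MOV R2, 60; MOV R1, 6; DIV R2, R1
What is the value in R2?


Register state trace:
  MOV R2, 60  → R2 = 60
  MOV R1, 6  → R1 = 6
  DIV R2, R1  → R2 = 60 // 6 = 10
Final: R2 = 10

10


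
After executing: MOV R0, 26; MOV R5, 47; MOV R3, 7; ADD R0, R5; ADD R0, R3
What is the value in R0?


Register state trace:
  MOV R0, 26  → R0 = 26
  MOV R5, 47  → R5 = 47
  MOV R3, 7  → R3 = 7
  ADD R0, R5  → R0 = 26 + 47 = 73
  ADD R0, R3  → R0 = 73 + 7 = 80
Final: R0 = 80

80


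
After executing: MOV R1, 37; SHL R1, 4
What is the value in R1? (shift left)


Register state trace:
  MOV R1, 37  → R1 = 37
  SHL R1, 4  → R1 = 37 << 4 = 37 * 2^4 = 592
Final: R1 = 592

592


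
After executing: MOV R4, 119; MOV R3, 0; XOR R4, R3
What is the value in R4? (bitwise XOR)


Register state trace:
  MOV R4, 119  → R4 = 119 (0b01110111)
  MOV R3, 0  → R3 = 0 (0b00000000)
  XOR R4, R3  → R4 = 119 XOR 0 = 119 (0b01110111)
Final: R4 = 119

119


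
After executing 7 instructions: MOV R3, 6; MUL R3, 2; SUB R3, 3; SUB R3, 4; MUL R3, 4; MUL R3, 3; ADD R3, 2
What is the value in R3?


Register state trace:
  MOV R3, 6  → R3 = 6
  MUL R3, 2  → R3 = 6 * 2 = 12
  SUB R3, 3  → R3 = 12 - 3 = 9
  SUB R3, 4  → R3 = 9 - 4 = 5
  MUL R3, 4  → R3 = 5 * 4 = 20
  MUL R3, 3  → R3 = 20 * 3 = 60
  ADD R3, 2  → R3 = 60 + 2 = 62
Final: R3 = 62

62


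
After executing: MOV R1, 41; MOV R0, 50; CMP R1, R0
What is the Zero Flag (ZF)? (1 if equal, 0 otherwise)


Register state trace:
  MOV R1, 41  → R1 = 41
  MOV R0, 50  → R0 = 50
  CMP R1, R0  → computes 41 - 50 = -9
  Result is nonzero, so values are not equal
ZF = 0

0


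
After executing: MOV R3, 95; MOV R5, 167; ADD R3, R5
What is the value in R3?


Register state trace:
  MOV R3, 95  → R3 = 95
  MOV R5, 167  → R5 = 167
  ADD R3, R5  → R3 = 95 + 167 = 262
Final: R3 = 262

262


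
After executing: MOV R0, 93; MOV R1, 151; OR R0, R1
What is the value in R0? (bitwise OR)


Register state trace:
  MOV R0, 93  → R0 = 93 (0b01011101)
  MOV R1, 151  → R1 = 151 (0b10010111)
  OR R0, R1   → R0 = 93 OR 151 = 223 (0b11011111)
Final: R0 = 223

223


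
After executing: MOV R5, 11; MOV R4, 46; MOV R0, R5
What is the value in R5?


Register state trace:
  MOV R5, 11  → R5 = 11
  MOV R4, 46  → R4 = 46
  MOV R0, R5  → R0 = 11
Final: R5 = 11

11


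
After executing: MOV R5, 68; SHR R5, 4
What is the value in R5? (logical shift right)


Register state trace:
  MOV R5, 68  → R5 = 68
  SHR R5, 4  → R5 = 68 >> 4 = 68 // 2^4 = 4
Final: R5 = 4

4


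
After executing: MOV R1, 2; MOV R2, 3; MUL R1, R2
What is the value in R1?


Register state trace:
  MOV R1, 2  → R1 = 2
  MOV R2, 3  → R2 = 3
  MUL R1, R2  → R1 = 2 * 3 = 6
Final: R1 = 6

6


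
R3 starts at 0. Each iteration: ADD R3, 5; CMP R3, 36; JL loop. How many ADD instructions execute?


Loop trace (R3 starts at 0, target 36, step 5):
  ADD #1: R3 = 0 + 5 = 5  → 5 < 36, loop
  ADD #2: R3 = 5 + 5 = 10  → 10 < 36, loop
  ADD #3: R3 = 10 + 5 = 15  → 15 < 36, loop
  ADD #4: R3 = 15 + 5 = 20  → 20 < 36, loop
  ADD #5: R3 = 20 + 5 = 25  → 25 < 36, loop
  ADD #6: R3 = 25 + 5 = 30  → 30 < 36, loop
  ADD #7: R3 = 30 + 5 = 35  → 35 < 36, loop
  ADD #8: R3 = 35 + 5 = 40  → 40 >= 36, exit
Total ADD instructions: 8

8


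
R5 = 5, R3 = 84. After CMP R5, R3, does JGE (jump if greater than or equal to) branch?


Trace:
  R5 = 5, R3 = 84
  CMP R5, R3  → compares 5 vs 84
  JGE checks: is 5 greater than or equal to 84?
  5 < 84, so condition is false
Branch taken: No

No


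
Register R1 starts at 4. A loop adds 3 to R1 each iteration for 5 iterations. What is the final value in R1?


Starting value: R1 = 4
  Iter 1: R1 = 4 + 3 = 7
  Iter 2: R1 = 7 + 3 = 10
  Iter 3: R1 = 10 + 3 = 13
  Iter 4: R1 = 13 + 3 = 16
  Iter 5: R1 = 16 + 3 = 19
Final: R1 = 19

19


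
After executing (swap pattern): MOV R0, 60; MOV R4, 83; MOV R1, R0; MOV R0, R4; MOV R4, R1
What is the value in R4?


Register state trace (swap pattern):
  MOV R0, 60  → R0 = 60
  MOV R4, 83  → R4 = 83
  MOV R1, R0  → R1 = 60  (save R0)
  MOV R0, R4  → R0 = 83  (R0 gets R4's value)
  MOV R4, R1  → R4 = 60  (R4 gets saved value)
Final: R4 = 60

60


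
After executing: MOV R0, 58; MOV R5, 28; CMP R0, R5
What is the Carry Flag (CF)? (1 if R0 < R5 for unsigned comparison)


Register state trace:
  MOV R0, 58  → R0 = 58
  MOV R5, 28  → R5 = 28
  CMP R0, R5  → unsigned 58 - 28: no borrow
  58 >= 28, so CF = 0
CF = 0

0


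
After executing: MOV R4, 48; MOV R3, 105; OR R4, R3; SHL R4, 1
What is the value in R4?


Register state trace:
  MOV R4, 48  → R4 = 48 (0b00110000)
  MOV R3, 105  → R3 = 105 (0b01101001)
  OR R4, R3  → R4 = 48 OR 105 = 121 (0b01111001)
  SHL R4, 1  → R4 = 121 << 1 = 242
Final: R4 = 242

242


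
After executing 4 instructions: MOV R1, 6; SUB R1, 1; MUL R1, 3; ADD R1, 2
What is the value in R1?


Register state trace:
  MOV R1, 6  → R1 = 6
  SUB R1, 1  → R1 = 6 - 1 = 5
  MUL R1, 3  → R1 = 5 * 3 = 15
  ADD R1, 2  → R1 = 15 + 2 = 17
Final: R1 = 17

17


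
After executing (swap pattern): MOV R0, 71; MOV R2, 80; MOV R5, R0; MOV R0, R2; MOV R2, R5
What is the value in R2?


Register state trace (swap pattern):
  MOV R0, 71  → R0 = 71
  MOV R2, 80  → R2 = 80
  MOV R5, R0  → R5 = 71  (save R0)
  MOV R0, R2  → R0 = 80  (R0 gets R2's value)
  MOV R2, R5  → R2 = 71  (R2 gets saved value)
Final: R2 = 71

71


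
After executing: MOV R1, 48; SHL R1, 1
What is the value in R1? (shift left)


Register state trace:
  MOV R1, 48  → R1 = 48
  SHL R1, 1  → R1 = 48 << 1 = 48 * 2^1 = 96
Final: R1 = 96

96


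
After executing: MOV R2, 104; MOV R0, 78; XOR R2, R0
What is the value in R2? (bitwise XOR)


Register state trace:
  MOV R2, 104  → R2 = 104 (0b01101000)
  MOV R0, 78  → R0 = 78 (0b01001110)
  XOR R2, R0  → R2 = 104 XOR 78 = 38 (0b00100110)
Final: R2 = 38

38


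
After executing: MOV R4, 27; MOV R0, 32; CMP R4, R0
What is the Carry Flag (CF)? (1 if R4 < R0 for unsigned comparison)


Register state trace:
  MOV R4, 27  → R4 = 27
  MOV R0, 32  → R0 = 32
  CMP R4, R0  → unsigned 27 - 32: borrow occurs
  27 < 32, so CF = 1
CF = 1

1


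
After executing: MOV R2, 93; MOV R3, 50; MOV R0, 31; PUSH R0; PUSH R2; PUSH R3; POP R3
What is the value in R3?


Stack trace (top is rightmost):
  MOV R2, 93  → R2 = 93
  MOV R3, 50  → R3 = 50
  MOV R0, 31  → R0 = 31
  PUSH R0  → stack: [31]
  PUSH R2  → stack: [31, 93]
  PUSH R3  → stack: [31, 93, 50]
  POP R3  → R3 = 50, stack: [31, 93]
Final: R3 = 50

50


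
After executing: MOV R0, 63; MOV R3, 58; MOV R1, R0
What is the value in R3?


Register state trace:
  MOV R0, 63  → R0 = 63
  MOV R3, 58  → R3 = 58
  MOV R1, R0  → R1 = 63
Final: R3 = 58

58


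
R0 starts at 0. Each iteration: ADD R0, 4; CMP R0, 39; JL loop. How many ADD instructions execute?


Loop trace (R0 starts at 0, target 39, step 4):
  ADD #1: R0 = 0 + 4 = 4  → 4 < 39, loop
  ADD #2: R0 = 4 + 4 = 8  → 8 < 39, loop
  ADD #3: R0 = 8 + 4 = 12  → 12 < 39, loop
  ADD #4: R0 = 12 + 4 = 16  → 16 < 39, loop
  ADD #5: R0 = 16 + 4 = 20  → 20 < 39, loop
  ADD #6: R0 = 20 + 4 = 24  → 24 < 39, loop
  ADD #7: R0 = 24 + 4 = 28  → 28 < 39, loop
  ADD #8: R0 = 28 + 4 = 32  → 32 < 39, loop
  ADD #9: R0 = 32 + 4 = 36  → 36 < 39, loop
  ADD #10: R0 = 36 + 4 = 40  → 40 >= 39, exit
Total ADD instructions: 10

10


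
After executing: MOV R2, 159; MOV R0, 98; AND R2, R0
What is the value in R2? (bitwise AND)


Register state trace:
  MOV R2, 159  → R2 = 159 (0b10011111)
  MOV R0, 98  → R0 = 98 (0b01100010)
  AND R2, R0  → R2 = 159 AND 98 = 2 (0b00000010)
Final: R2 = 2

2


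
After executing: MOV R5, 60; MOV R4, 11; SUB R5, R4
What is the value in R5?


Register state trace:
  MOV R5, 60  → R5 = 60
  MOV R4, 11  → R4 = 11
  SUB R5, R4  → R5 = 60 - 11 = 49
Final: R5 = 49

49


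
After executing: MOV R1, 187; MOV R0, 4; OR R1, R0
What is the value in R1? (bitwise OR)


Register state trace:
  MOV R1, 187  → R1 = 187 (0b10111011)
  MOV R0, 4  → R0 = 4 (0b00000100)
  OR R1, R0   → R1 = 187 OR 4 = 191 (0b10111111)
Final: R1 = 191

191


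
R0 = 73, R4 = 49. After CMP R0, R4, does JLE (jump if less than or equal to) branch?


Trace:
  R0 = 73, R4 = 49
  CMP R0, R4  → compares 73 vs 49
  JLE checks: is 73 less than or equal to 49?
  73 > 49, so condition is false
Branch taken: No

No


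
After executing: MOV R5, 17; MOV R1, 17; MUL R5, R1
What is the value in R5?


Register state trace:
  MOV R5, 17  → R5 = 17
  MOV R1, 17  → R1 = 17
  MUL R5, R1  → R5 = 17 * 17 = 289
Final: R5 = 289

289


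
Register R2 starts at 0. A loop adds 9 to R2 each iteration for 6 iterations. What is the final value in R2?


Starting value: R2 = 0
  Iter 1: R2 = 0 + 9 = 9
  Iter 2: R2 = 9 + 9 = 18
  Iter 3: R2 = 18 + 9 = 27
  Iter 4: R2 = 27 + 9 = 36
  Iter 5: R2 = 36 + 9 = 45
  Iter 6: R2 = 45 + 9 = 54
Final: R2 = 54

54


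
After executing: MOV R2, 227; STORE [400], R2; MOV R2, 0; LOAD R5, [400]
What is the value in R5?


Register and memory trace:
  MOV R2, 227  → R2 = 227
  STORE [400], R2  → mem[400] = 227
  MOV R2, 0  → R2 = 0
  LOAD R5, [400]  → R5 = mem[400] = 227
Final: R5 = 227

227


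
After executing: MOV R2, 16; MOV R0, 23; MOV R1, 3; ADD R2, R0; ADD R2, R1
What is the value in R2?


Register state trace:
  MOV R2, 16  → R2 = 16
  MOV R0, 23  → R0 = 23
  MOV R1, 3  → R1 = 3
  ADD R2, R0  → R2 = 16 + 23 = 39
  ADD R2, R1  → R2 = 39 + 3 = 42
Final: R2 = 42

42


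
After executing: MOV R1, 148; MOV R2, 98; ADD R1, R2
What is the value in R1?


Register state trace:
  MOV R1, 148  → R1 = 148
  MOV R2, 98  → R2 = 98
  ADD R1, R2  → R1 = 148 + 98 = 246
Final: R1 = 246

246


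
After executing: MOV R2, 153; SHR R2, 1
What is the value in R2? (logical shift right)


Register state trace:
  MOV R2, 153  → R2 = 153
  SHR R2, 1  → R2 = 153 >> 1 = 153 // 2^1 = 76
Final: R2 = 76

76


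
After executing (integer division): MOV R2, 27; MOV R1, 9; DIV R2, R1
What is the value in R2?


Register state trace:
  MOV R2, 27  → R2 = 27
  MOV R1, 9  → R1 = 9
  DIV R2, R1  → R2 = 27 // 9 = 3
Final: R2 = 3

3


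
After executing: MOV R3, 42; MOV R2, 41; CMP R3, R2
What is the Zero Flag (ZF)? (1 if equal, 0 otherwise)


Register state trace:
  MOV R3, 42  → R3 = 42
  MOV R2, 41  → R2 = 41
  CMP R3, R2  → computes 42 - 41 = 1
  Result is nonzero, so values are not equal
ZF = 0

0


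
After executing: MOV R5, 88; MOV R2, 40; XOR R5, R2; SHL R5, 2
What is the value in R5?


Register state trace:
  MOV R5, 88  → R5 = 88 (0b01011000)
  MOV R2, 40  → R2 = 40 (0b00101000)
  XOR R5, R2  → R5 = 88 XOR 40 = 112 (0b01110000)
  SHL R5, 2  → R5 = 112 << 2 = 448
Final: R5 = 448

448


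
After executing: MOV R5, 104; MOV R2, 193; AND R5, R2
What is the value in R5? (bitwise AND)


Register state trace:
  MOV R5, 104  → R5 = 104 (0b01101000)
  MOV R2, 193  → R2 = 193 (0b11000001)
  AND R5, R2  → R5 = 104 AND 193 = 64 (0b01000000)
Final: R5 = 64

64


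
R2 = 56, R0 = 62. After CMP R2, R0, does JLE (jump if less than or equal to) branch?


Trace:
  R2 = 56, R0 = 62
  CMP R2, R0  → compares 56 vs 62
  JLE checks: is 56 less than or equal to 62?
  56 < 62, so condition is true
Branch taken: Yes

Yes


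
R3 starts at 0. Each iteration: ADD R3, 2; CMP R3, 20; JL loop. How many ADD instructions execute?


Loop trace (R3 starts at 0, target 20, step 2):
  ADD #1: R3 = 0 + 2 = 2  → 2 < 20, loop
  ADD #2: R3 = 2 + 2 = 4  → 4 < 20, loop
  ADD #3: R3 = 4 + 2 = 6  → 6 < 20, loop
  ADD #4: R3 = 6 + 2 = 8  → 8 < 20, loop
  ADD #5: R3 = 8 + 2 = 10  → 10 < 20, loop
  ADD #6: R3 = 10 + 2 = 12  → 12 < 20, loop
  ADD #7: R3 = 12 + 2 = 14  → 14 < 20, loop
  ADD #8: R3 = 14 + 2 = 16  → 16 < 20, loop
  ADD #9: R3 = 16 + 2 = 18  → 18 < 20, loop
  ADD #10: R3 = 18 + 2 = 20  → 20 >= 20, exit
Total ADD instructions: 10

10


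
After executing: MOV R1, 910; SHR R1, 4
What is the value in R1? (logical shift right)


Register state trace:
  MOV R1, 910  → R1 = 910
  SHR R1, 4  → R1 = 910 >> 4 = 910 // 2^4 = 56
Final: R1 = 56

56


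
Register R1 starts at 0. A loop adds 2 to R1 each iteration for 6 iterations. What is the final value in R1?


Starting value: R1 = 0
  Iter 1: R1 = 0 + 2 = 2
  Iter 2: R1 = 2 + 2 = 4
  Iter 3: R1 = 4 + 2 = 6
  Iter 4: R1 = 6 + 2 = 8
  Iter 5: R1 = 8 + 2 = 10
  Iter 6: R1 = 10 + 2 = 12
Final: R1 = 12

12


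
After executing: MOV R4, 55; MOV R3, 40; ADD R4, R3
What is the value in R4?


Register state trace:
  MOV R4, 55  → R4 = 55
  MOV R3, 40  → R3 = 40
  ADD R4, R3  → R4 = 55 + 40 = 95
Final: R4 = 95

95


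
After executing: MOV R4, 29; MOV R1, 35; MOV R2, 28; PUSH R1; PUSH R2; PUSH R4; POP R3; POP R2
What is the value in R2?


Stack trace (top is rightmost):
  MOV R4, 29  → R4 = 29
  MOV R1, 35  → R1 = 35
  MOV R2, 28  → R2 = 28
  PUSH R1  → stack: [35]
  PUSH R2  → stack: [35, 28]
  PUSH R4  → stack: [35, 28, 29]
  POP R3  → R3 = 29, stack: [35, 28]
  POP R2  → R2 = 28, stack: [35]
Final: R2 = 28

28


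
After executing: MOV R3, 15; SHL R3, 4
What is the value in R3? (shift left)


Register state trace:
  MOV R3, 15  → R3 = 15
  SHL R3, 4  → R3 = 15 << 4 = 15 * 2^4 = 240
Final: R3 = 240

240


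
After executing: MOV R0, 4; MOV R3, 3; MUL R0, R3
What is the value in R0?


Register state trace:
  MOV R0, 4  → R0 = 4
  MOV R3, 3  → R3 = 3
  MUL R0, R3  → R0 = 4 * 3 = 12
Final: R0 = 12

12


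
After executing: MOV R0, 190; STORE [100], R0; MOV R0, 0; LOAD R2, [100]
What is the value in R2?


Register and memory trace:
  MOV R0, 190  → R0 = 190
  STORE [100], R0  → mem[100] = 190
  MOV R0, 0  → R0 = 0
  LOAD R2, [100]  → R2 = mem[100] = 190
Final: R2 = 190

190


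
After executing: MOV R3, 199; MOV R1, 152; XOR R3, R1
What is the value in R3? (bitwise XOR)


Register state trace:
  MOV R3, 199  → R3 = 199 (0b11000111)
  MOV R1, 152  → R1 = 152 (0b10011000)
  XOR R3, R1  → R3 = 199 XOR 152 = 95 (0b01011111)
Final: R3 = 95

95


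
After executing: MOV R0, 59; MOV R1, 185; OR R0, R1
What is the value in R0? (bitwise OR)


Register state trace:
  MOV R0, 59  → R0 = 59 (0b00111011)
  MOV R1, 185  → R1 = 185 (0b10111001)
  OR R0, R1   → R0 = 59 OR 185 = 187 (0b10111011)
Final: R0 = 187

187


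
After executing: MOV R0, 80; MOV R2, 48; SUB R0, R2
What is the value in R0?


Register state trace:
  MOV R0, 80  → R0 = 80
  MOV R2, 48  → R2 = 48
  SUB R0, R2  → R0 = 80 - 48 = 32
Final: R0 = 32

32


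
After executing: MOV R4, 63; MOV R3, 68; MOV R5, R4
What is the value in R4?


Register state trace:
  MOV R4, 63  → R4 = 63
  MOV R3, 68  → R3 = 68
  MOV R5, R4  → R5 = 63
Final: R4 = 63

63


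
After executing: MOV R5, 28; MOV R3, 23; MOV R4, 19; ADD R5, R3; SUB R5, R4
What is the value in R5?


Register state trace:
  MOV R5, 28  → R5 = 28
  MOV R3, 23  → R3 = 23
  MOV R4, 19  → R4 = 19
  ADD R5, R3  → R5 = 28 + 23 = 51
  SUB R5, R4  → R5 = 51 - 19 = 32
Final: R5 = 32

32


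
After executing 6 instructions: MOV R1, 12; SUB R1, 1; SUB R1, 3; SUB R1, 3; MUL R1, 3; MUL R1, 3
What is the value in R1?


Register state trace:
  MOV R1, 12  → R1 = 12
  SUB R1, 1  → R1 = 12 - 1 = 11
  SUB R1, 3  → R1 = 11 - 3 = 8
  SUB R1, 3  → R1 = 8 - 3 = 5
  MUL R1, 3  → R1 = 5 * 3 = 15
  MUL R1, 3  → R1 = 15 * 3 = 45
Final: R1 = 45

45


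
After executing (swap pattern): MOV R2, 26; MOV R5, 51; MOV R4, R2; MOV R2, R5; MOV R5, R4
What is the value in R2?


Register state trace (swap pattern):
  MOV R2, 26  → R2 = 26
  MOV R5, 51  → R5 = 51
  MOV R4, R2  → R4 = 26  (save R2)
  MOV R2, R5  → R2 = 51  (R2 gets R5's value)
  MOV R5, R4  → R5 = 26  (R5 gets saved value)
Final: R2 = 51

51


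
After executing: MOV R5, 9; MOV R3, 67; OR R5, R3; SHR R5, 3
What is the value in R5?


Register state trace:
  MOV R5, 9  → R5 = 9 (0b00001001)
  MOV R3, 67  → R3 = 67 (0b01000011)
  OR R5, R3  → R5 = 9 OR 67 = 75 (0b01001011)
  SHR R5, 3  → R5 = 75 >> 3 = 9
Final: R5 = 9

9


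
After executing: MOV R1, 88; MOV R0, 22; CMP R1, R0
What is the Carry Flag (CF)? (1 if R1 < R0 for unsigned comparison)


Register state trace:
  MOV R1, 88  → R1 = 88
  MOV R0, 22  → R0 = 22
  CMP R1, R0  → unsigned 88 - 22: no borrow
  88 >= 22, so CF = 0
CF = 0

0


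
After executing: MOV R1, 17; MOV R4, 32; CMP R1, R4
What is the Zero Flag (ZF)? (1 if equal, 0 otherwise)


Register state trace:
  MOV R1, 17  → R1 = 17
  MOV R4, 32  → R4 = 32
  CMP R1, R4  → computes 17 - 32 = -15
  Result is nonzero, so values are not equal
ZF = 0

0


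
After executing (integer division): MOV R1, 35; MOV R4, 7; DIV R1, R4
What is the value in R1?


Register state trace:
  MOV R1, 35  → R1 = 35
  MOV R4, 7  → R4 = 7
  DIV R1, R4  → R1 = 35 // 7 = 5
Final: R1 = 5

5


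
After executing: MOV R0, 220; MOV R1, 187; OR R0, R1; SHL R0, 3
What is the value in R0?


Register state trace:
  MOV R0, 220  → R0 = 220 (0b11011100)
  MOV R1, 187  → R1 = 187 (0b10111011)
  OR R0, R1  → R0 = 220 OR 187 = 255 (0b11111111)
  SHL R0, 3  → R0 = 255 << 3 = 2040
Final: R0 = 2040

2040


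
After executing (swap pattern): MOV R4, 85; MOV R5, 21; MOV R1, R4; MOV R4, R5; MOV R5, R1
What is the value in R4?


Register state trace (swap pattern):
  MOV R4, 85  → R4 = 85
  MOV R5, 21  → R5 = 21
  MOV R1, R4  → R1 = 85  (save R4)
  MOV R4, R5  → R4 = 21  (R4 gets R5's value)
  MOV R5, R1  → R5 = 85  (R5 gets saved value)
Final: R4 = 21

21


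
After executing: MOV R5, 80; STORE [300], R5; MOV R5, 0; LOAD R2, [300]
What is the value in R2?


Register and memory trace:
  MOV R5, 80  → R5 = 80
  STORE [300], R5  → mem[300] = 80
  MOV R5, 0  → R5 = 0
  LOAD R2, [300]  → R2 = mem[300] = 80
Final: R2 = 80

80


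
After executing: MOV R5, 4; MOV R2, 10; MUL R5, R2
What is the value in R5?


Register state trace:
  MOV R5, 4  → R5 = 4
  MOV R2, 10  → R2 = 10
  MUL R5, R2  → R5 = 4 * 10 = 40
Final: R5 = 40

40


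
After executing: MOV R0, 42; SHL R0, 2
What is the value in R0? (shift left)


Register state trace:
  MOV R0, 42  → R0 = 42
  SHL R0, 2  → R0 = 42 << 2 = 42 * 2^2 = 168
Final: R0 = 168

168


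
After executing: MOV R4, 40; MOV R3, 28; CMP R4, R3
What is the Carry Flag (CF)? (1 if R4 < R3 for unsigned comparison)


Register state trace:
  MOV R4, 40  → R4 = 40
  MOV R3, 28  → R3 = 28
  CMP R4, R3  → unsigned 40 - 28: no borrow
  40 >= 28, so CF = 0
CF = 0

0


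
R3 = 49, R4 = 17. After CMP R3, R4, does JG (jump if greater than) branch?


Trace:
  R3 = 49, R4 = 17
  CMP R3, R4  → compares 49 vs 17
  JG checks: is 49 greater than 17?
  49 > 17, so condition is true
Branch taken: Yes

Yes


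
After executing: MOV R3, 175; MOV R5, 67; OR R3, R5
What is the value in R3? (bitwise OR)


Register state trace:
  MOV R3, 175  → R3 = 175 (0b10101111)
  MOV R5, 67  → R5 = 67 (0b01000011)
  OR R3, R5   → R3 = 175 OR 67 = 239 (0b11101111)
Final: R3 = 239

239


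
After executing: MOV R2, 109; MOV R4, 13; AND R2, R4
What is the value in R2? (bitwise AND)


Register state trace:
  MOV R2, 109  → R2 = 109 (0b01101101)
  MOV R4, 13  → R4 = 13 (0b00001101)
  AND R2, R4  → R2 = 109 AND 13 = 13 (0b00001101)
Final: R2 = 13

13


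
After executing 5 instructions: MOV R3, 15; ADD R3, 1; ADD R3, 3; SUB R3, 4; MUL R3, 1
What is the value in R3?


Register state trace:
  MOV R3, 15  → R3 = 15
  ADD R3, 1  → R3 = 15 + 1 = 16
  ADD R3, 3  → R3 = 16 + 3 = 19
  SUB R3, 4  → R3 = 19 - 4 = 15
  MUL R3, 1  → R3 = 15 * 1 = 15
Final: R3 = 15

15


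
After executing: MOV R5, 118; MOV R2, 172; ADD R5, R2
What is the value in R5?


Register state trace:
  MOV R5, 118  → R5 = 118
  MOV R2, 172  → R2 = 172
  ADD R5, R2  → R5 = 118 + 172 = 290
Final: R5 = 290

290


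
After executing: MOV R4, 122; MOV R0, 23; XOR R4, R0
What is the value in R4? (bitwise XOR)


Register state trace:
  MOV R4, 122  → R4 = 122 (0b01111010)
  MOV R0, 23  → R0 = 23 (0b00010111)
  XOR R4, R0  → R4 = 122 XOR 23 = 109 (0b01101101)
Final: R4 = 109

109


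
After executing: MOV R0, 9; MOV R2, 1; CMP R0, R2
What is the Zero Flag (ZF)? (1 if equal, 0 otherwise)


Register state trace:
  MOV R0, 9  → R0 = 9
  MOV R2, 1  → R2 = 1
  CMP R0, R2  → computes 9 - 1 = 8
  Result is nonzero, so values are not equal
ZF = 0

0


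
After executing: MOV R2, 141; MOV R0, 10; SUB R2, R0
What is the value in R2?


Register state trace:
  MOV R2, 141  → R2 = 141
  MOV R0, 10  → R0 = 10
  SUB R2, R0  → R2 = 141 - 10 = 131
Final: R2 = 131

131


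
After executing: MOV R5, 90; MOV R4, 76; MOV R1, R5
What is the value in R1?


Register state trace:
  MOV R5, 90  → R5 = 90
  MOV R4, 76  → R4 = 76
  MOV R1, R5  → R1 = 90
Final: R1 = 90

90


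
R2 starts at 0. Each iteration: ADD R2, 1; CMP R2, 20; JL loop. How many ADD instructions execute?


Loop trace (R2 starts at 0, target 20, step 1):
  ADD #1: R2 = 0 + 1 = 1  → 1 < 20, loop
  ADD #2: R2 = 1 + 1 = 2  → 2 < 20, loop
  ADD #3: R2 = 2 + 1 = 3  → 3 < 20, loop
  ADD #4: R2 = 3 + 1 = 4  → 4 < 20, loop
  ADD #5: R2 = 4 + 1 = 5  → 5 < 20, loop
  ADD #6: R2 = 5 + 1 = 6  → 6 < 20, loop
  ADD #7: R2 = 6 + 1 = 7  → 7 < 20, loop
  ADD #8: R2 = 7 + 1 = 8  → 8 < 20, loop
  ADD #9: R2 = 8 + 1 = 9  → 9 < 20, loop
  ADD #10: R2 = 9 + 1 = 10  → 10 < 20, loop
  ADD #11: R2 = 10 + 1 = 11  → 11 < 20, loop
  ADD #12: R2 = 11 + 1 = 12  → 12 < 20, loop
  ADD #13: R2 = 12 + 1 = 13  → 13 < 20, loop
  ADD #14: R2 = 13 + 1 = 14  → 14 < 20, loop
  ADD #15: R2 = 14 + 1 = 15  → 15 < 20, loop
  ADD #16: R2 = 15 + 1 = 16  → 16 < 20, loop
  ADD #17: R2 = 16 + 1 = 17  → 17 < 20, loop
  ADD #18: R2 = 17 + 1 = 18  → 18 < 20, loop
  ADD #19: R2 = 18 + 1 = 19  → 19 < 20, loop
  ADD #20: R2 = 19 + 1 = 20  → 20 >= 20, exit
Total ADD instructions: 20

20


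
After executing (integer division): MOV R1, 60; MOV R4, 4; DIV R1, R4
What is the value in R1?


Register state trace:
  MOV R1, 60  → R1 = 60
  MOV R4, 4  → R4 = 4
  DIV R1, R4  → R1 = 60 // 4 = 15
Final: R1 = 15

15


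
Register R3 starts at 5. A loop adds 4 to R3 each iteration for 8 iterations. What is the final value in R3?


Starting value: R3 = 5
  Iter 1: R3 = 5 + 4 = 9
  Iter 2: R3 = 9 + 4 = 13
  Iter 3: R3 = 13 + 4 = 17
  Iter 4: R3 = 17 + 4 = 21
  Iter 5: R3 = 21 + 4 = 25
  Iter 6: R3 = 25 + 4 = 29
  Iter 7: R3 = 29 + 4 = 33
  Iter 8: R3 = 33 + 4 = 37
Final: R3 = 37

37


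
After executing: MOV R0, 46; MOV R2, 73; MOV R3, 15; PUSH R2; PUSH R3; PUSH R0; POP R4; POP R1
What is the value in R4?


Stack trace (top is rightmost):
  MOV R0, 46  → R0 = 46
  MOV R2, 73  → R2 = 73
  MOV R3, 15  → R3 = 15
  PUSH R2  → stack: [73]
  PUSH R3  → stack: [73, 15]
  PUSH R0  → stack: [73, 15, 46]
  POP R4  → R4 = 46, stack: [73, 15]
  POP R1  → R1 = 15, stack: [73]
Final: R4 = 46

46


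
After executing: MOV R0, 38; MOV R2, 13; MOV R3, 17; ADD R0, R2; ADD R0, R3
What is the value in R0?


Register state trace:
  MOV R0, 38  → R0 = 38
  MOV R2, 13  → R2 = 13
  MOV R3, 17  → R3 = 17
  ADD R0, R2  → R0 = 38 + 13 = 51
  ADD R0, R3  → R0 = 51 + 17 = 68
Final: R0 = 68

68


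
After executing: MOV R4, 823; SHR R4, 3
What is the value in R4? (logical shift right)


Register state trace:
  MOV R4, 823  → R4 = 823
  SHR R4, 3  → R4 = 823 >> 3 = 823 // 2^3 = 102
Final: R4 = 102

102


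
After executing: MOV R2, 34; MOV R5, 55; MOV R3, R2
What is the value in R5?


Register state trace:
  MOV R2, 34  → R2 = 34
  MOV R5, 55  → R5 = 55
  MOV R3, R2  → R3 = 34
Final: R5 = 55

55


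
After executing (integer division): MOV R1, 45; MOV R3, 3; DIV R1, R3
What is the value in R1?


Register state trace:
  MOV R1, 45  → R1 = 45
  MOV R3, 3  → R3 = 3
  DIV R1, R3  → R1 = 45 // 3 = 15
Final: R1 = 15

15


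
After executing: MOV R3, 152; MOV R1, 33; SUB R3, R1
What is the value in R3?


Register state trace:
  MOV R3, 152  → R3 = 152
  MOV R1, 33  → R1 = 33
  SUB R3, R1  → R3 = 152 - 33 = 119
Final: R3 = 119

119


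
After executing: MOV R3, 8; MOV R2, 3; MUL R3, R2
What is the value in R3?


Register state trace:
  MOV R3, 8  → R3 = 8
  MOV R2, 3  → R2 = 3
  MUL R3, R2  → R3 = 8 * 3 = 24
Final: R3 = 24

24


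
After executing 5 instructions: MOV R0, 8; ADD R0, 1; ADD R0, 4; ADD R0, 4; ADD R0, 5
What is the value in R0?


Register state trace:
  MOV R0, 8  → R0 = 8
  ADD R0, 1  → R0 = 8 + 1 = 9
  ADD R0, 4  → R0 = 9 + 4 = 13
  ADD R0, 4  → R0 = 13 + 4 = 17
  ADD R0, 5  → R0 = 17 + 5 = 22
Final: R0 = 22

22


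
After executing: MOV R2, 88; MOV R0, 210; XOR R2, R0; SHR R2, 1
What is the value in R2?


Register state trace:
  MOV R2, 88  → R2 = 88 (0b01011000)
  MOV R0, 210  → R0 = 210 (0b11010010)
  XOR R2, R0  → R2 = 88 XOR 210 = 138 (0b10001010)
  SHR R2, 1  → R2 = 138 >> 1 = 69
Final: R2 = 69

69


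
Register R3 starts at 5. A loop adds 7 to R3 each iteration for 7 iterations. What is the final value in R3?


Starting value: R3 = 5
  Iter 1: R3 = 5 + 7 = 12
  Iter 2: R3 = 12 + 7 = 19
  Iter 3: R3 = 19 + 7 = 26
  Iter 4: R3 = 26 + 7 = 33
  Iter 5: R3 = 33 + 7 = 40
  Iter 6: R3 = 40 + 7 = 47
  Iter 7: R3 = 47 + 7 = 54
Final: R3 = 54

54


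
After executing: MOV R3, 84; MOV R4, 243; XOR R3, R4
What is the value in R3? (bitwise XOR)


Register state trace:
  MOV R3, 84  → R3 = 84 (0b01010100)
  MOV R4, 243  → R4 = 243 (0b11110011)
  XOR R3, R4  → R3 = 84 XOR 243 = 167 (0b10100111)
Final: R3 = 167

167


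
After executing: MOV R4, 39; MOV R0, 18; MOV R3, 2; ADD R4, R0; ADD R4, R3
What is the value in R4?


Register state trace:
  MOV R4, 39  → R4 = 39
  MOV R0, 18  → R0 = 18
  MOV R3, 2  → R3 = 2
  ADD R4, R0  → R4 = 39 + 18 = 57
  ADD R4, R3  → R4 = 57 + 2 = 59
Final: R4 = 59

59


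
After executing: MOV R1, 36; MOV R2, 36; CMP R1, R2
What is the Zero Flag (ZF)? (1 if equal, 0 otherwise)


Register state trace:
  MOV R1, 36  → R1 = 36
  MOV R2, 36  → R2 = 36
  CMP R1, R2  → computes 36 - 36 = 0
  Result is zero, so values are equal
ZF = 1

1


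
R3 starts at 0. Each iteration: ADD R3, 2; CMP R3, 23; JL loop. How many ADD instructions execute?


Loop trace (R3 starts at 0, target 23, step 2):
  ADD #1: R3 = 0 + 2 = 2  → 2 < 23, loop
  ADD #2: R3 = 2 + 2 = 4  → 4 < 23, loop
  ADD #3: R3 = 4 + 2 = 6  → 6 < 23, loop
  ADD #4: R3 = 6 + 2 = 8  → 8 < 23, loop
  ADD #5: R3 = 8 + 2 = 10  → 10 < 23, loop
  ADD #6: R3 = 10 + 2 = 12  → 12 < 23, loop
  ADD #7: R3 = 12 + 2 = 14  → 14 < 23, loop
  ADD #8: R3 = 14 + 2 = 16  → 16 < 23, loop
  ADD #9: R3 = 16 + 2 = 18  → 18 < 23, loop
  ADD #10: R3 = 18 + 2 = 20  → 20 < 23, loop
  ADD #11: R3 = 20 + 2 = 22  → 22 < 23, loop
  ADD #12: R3 = 22 + 2 = 24  → 24 >= 23, exit
Total ADD instructions: 12

12


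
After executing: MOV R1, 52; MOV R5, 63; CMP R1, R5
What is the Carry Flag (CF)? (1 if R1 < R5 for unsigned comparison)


Register state trace:
  MOV R1, 52  → R1 = 52
  MOV R5, 63  → R5 = 63
  CMP R1, R5  → unsigned 52 - 63: borrow occurs
  52 < 63, so CF = 1
CF = 1

1


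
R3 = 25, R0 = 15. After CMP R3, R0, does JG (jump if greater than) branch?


Trace:
  R3 = 25, R0 = 15
  CMP R3, R0  → compares 25 vs 15
  JG checks: is 25 greater than 15?
  25 > 15, so condition is true
Branch taken: Yes

Yes


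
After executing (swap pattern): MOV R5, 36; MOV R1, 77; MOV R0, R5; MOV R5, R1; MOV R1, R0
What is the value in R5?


Register state trace (swap pattern):
  MOV R5, 36  → R5 = 36
  MOV R1, 77  → R1 = 77
  MOV R0, R5  → R0 = 36  (save R5)
  MOV R5, R1  → R5 = 77  (R5 gets R1's value)
  MOV R1, R0  → R1 = 36  (R1 gets saved value)
Final: R5 = 77

77


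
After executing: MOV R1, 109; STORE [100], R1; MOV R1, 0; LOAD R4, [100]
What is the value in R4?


Register and memory trace:
  MOV R1, 109  → R1 = 109
  STORE [100], R1  → mem[100] = 109
  MOV R1, 0  → R1 = 0
  LOAD R4, [100]  → R4 = mem[100] = 109
Final: R4 = 109

109


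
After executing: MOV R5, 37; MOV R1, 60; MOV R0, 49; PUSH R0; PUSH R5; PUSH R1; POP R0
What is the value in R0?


Stack trace (top is rightmost):
  MOV R5, 37  → R5 = 37
  MOV R1, 60  → R1 = 60
  MOV R0, 49  → R0 = 49
  PUSH R0  → stack: [49]
  PUSH R5  → stack: [49, 37]
  PUSH R1  → stack: [49, 37, 60]
  POP R0  → R0 = 60, stack: [49, 37]
Final: R0 = 60

60


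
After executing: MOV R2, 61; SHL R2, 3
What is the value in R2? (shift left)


Register state trace:
  MOV R2, 61  → R2 = 61
  SHL R2, 3  → R2 = 61 << 3 = 61 * 2^3 = 488
Final: R2 = 488

488


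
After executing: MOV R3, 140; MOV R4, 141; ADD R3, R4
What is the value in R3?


Register state trace:
  MOV R3, 140  → R3 = 140
  MOV R4, 141  → R4 = 141
  ADD R3, R4  → R3 = 140 + 141 = 281
Final: R3 = 281

281


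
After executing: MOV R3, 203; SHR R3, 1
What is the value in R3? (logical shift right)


Register state trace:
  MOV R3, 203  → R3 = 203
  SHR R3, 1  → R3 = 203 >> 1 = 203 // 2^1 = 101
Final: R3 = 101

101


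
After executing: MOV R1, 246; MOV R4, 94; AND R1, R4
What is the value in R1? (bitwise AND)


Register state trace:
  MOV R1, 246  → R1 = 246 (0b11110110)
  MOV R4, 94  → R4 = 94 (0b01011110)
  AND R1, R4  → R1 = 246 AND 94 = 86 (0b01010110)
Final: R1 = 86

86


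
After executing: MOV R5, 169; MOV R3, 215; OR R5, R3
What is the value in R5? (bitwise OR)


Register state trace:
  MOV R5, 169  → R5 = 169 (0b10101001)
  MOV R3, 215  → R3 = 215 (0b11010111)
  OR R5, R3   → R5 = 169 OR 215 = 255 (0b11111111)
Final: R5 = 255

255


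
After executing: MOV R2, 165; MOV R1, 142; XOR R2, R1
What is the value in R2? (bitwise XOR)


Register state trace:
  MOV R2, 165  → R2 = 165 (0b10100101)
  MOV R1, 142  → R1 = 142 (0b10001110)
  XOR R2, R1  → R2 = 165 XOR 142 = 43 (0b00101011)
Final: R2 = 43

43


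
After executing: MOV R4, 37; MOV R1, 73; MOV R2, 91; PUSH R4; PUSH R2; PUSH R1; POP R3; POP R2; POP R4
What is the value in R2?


Stack trace (top is rightmost):
  MOV R4, 37  → R4 = 37
  MOV R1, 73  → R1 = 73
  MOV R2, 91  → R2 = 91
  PUSH R4  → stack: [37]
  PUSH R2  → stack: [37, 91]
  PUSH R1  → stack: [37, 91, 73]
  POP R3  → R3 = 73, stack: [37, 91]
  POP R2  → R2 = 91, stack: [37]
  POP R4  → R4 = 37, stack: []
Final: R2 = 91

91
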